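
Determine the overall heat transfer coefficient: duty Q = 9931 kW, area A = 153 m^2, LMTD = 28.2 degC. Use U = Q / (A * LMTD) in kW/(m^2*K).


From Q = U*A*LMTD, U = Q / (A * LMTD)
U = 9931 / (153 * 28.2) = 9931 / 4314.6 = 2.302

2.302 kW/(m^2*K)


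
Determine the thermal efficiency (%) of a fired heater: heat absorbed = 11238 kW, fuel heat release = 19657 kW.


Furnace efficiency = Q_absorbed / Q_fuel * 100
= 11238 / 19657 * 100 = 57.17

57.17 %


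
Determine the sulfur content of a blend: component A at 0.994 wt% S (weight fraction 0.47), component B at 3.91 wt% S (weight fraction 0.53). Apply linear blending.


Linear sulfur blending: S_blend = x1*S1 + x2*S2
Contribution 1: 0.47 * 0.994 = 0.46718 wt%
Contribution 2: 0.53 * 3.91 = 2.0723 wt%
S_blend = 0.46718 + 2.0723 = 2.53948

2.53948 wt%


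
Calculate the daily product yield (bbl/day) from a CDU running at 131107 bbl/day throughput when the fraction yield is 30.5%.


Crude throughput = 131107 bbl/day
Fraction yield = 30.5%
yield = throughput * fraction / 100
yield = 131107 * 30.5 / 100 = 39987.635

39987.635 bbl/day


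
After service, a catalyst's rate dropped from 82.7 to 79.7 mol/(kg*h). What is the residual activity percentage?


Activity (%) = (rate_used / rate_fresh) * 100
rate_used = 79.7, rate_fresh = 82.7
= (79.7 / 82.7) * 100
= 0.9637 * 100 = 96.37

96.37 %


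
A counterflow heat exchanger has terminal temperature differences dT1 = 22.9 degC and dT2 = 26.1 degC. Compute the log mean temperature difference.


LMTD = (dT1 - dT2) / ln(dT1/dT2)
= (22.9 - 26.1) / ln(22.9 / 26.1) = -3.2 / -0.130798 = 24.47

24.47 degC


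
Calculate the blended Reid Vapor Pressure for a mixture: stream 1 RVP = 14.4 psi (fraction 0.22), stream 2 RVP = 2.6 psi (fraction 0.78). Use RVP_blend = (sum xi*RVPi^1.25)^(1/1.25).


Chevron index: RVP_blend = (sum xi*RVPi^1.25)^(1/1.25)
RVP^1.25 terms: 0.22 * 14.4^1.25 + 0.78 * 2.6^1.25 = 8.74649
RVP_blend = 8.74649^(1/1.25) = 5.668

5.668 psi


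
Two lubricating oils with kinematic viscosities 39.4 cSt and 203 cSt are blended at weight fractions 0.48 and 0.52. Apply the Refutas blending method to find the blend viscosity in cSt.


Refutas method: VBN_i = 14.534*ln(ln(visc_i + 0.8)) + 10.975, blended linearly by mass fraction; since VBN is linear in VBI_i = ln(ln(visc_i + 0.8)) and the fractions sum to 1, blend VBI directly: visc = exp(exp(VBI_blend)) - 0.8
VBI_1 = ln(ln(39.4 + 0.8)) = 1.30667
VBI_2 = ln(ln(203 + 0.8)) = 1.67094
VBI_blend = 0.48 * 1.30667 + 0.52 * 1.67094 = 1.49609
visc_blend = exp(exp(1.49609)) - 0.8 = 86.05

86.05 cSt


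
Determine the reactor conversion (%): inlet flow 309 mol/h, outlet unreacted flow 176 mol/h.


X = (F_in - F_out) / F_in * 100
Moles reacted = 309 - 176 = 133
X = 133 / 309 * 100
= 0.4304 * 100
= 43.04 %

43.04 %


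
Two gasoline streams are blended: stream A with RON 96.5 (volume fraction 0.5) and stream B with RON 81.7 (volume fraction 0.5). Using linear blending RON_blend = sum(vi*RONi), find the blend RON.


Linear blending: RON_blend = sum(vi * RONi)
Contribution 1: 0.5 * 96.5 = 48.25
Contribution 2: 0.5 * 81.7 = 40.85
RON_blend = 48.25 + 40.85 = 89.1

89.1


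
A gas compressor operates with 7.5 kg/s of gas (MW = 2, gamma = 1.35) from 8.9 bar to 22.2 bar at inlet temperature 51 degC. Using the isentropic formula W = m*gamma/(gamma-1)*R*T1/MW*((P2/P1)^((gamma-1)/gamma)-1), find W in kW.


Isentropic work: W = m*(gamma/(gamma-1))*(R*T1/MW)*((P2/P1)^((gamma-1)/gamma) - 1)
T1 = 51 + 273.15 = 324.15 K
Pressure ratio = 22.2 / 8.9 = 2.49438
Exponent = (1.35 - 1)/1.35 = 0.259259
(P2/P1)^exp - 1 = 2.49438^0.259259 - 1 = 0.267407
W = 7.5 * 1.35 / 0.35 * 8.314 * 324.15 / 2 * 0.267407 = 10420

10420 kW


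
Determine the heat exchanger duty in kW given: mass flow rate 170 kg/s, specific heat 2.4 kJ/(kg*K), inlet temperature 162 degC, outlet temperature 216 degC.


Q = m_dot * cp * delta_T
delta_T = 216 - 162 = 54 K
Q = 170 * 2.4 * 54
= 408 * 54
= 22032 kW

22032 kW


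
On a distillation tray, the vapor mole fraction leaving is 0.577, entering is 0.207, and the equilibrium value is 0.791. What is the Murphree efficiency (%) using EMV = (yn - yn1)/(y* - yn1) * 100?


Murphree vapor efficiency: EMV = (y_n - y_(n-1)) / (y*_n - y_(n-1)) * 100
EMV = (0.577 - 0.207) / (0.791 - 0.207) * 100 = 0.37 / 0.584 * 100 = 63.36

63.36 %


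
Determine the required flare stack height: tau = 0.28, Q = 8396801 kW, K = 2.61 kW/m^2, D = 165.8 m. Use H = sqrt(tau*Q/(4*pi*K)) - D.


tau*Q/(4*pi*K) = 0.28 * 8396801 / (4 * pi * 2.61) = 71683.9
sqrt(71683.9) = 267.738
H = 267.738 - 165.8 = 101.9

101.9 m


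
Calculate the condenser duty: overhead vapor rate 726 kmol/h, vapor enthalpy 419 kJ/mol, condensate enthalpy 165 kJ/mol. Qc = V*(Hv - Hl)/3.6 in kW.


Qc = 726 * (419 - 165) / 3.6 = 726 * 254 / 3.6 = 51220

51220 kW


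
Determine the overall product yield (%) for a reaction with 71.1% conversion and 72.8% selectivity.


Overall yield = conversion (%) * selectivity (%) / 100
Conversion = 71.1%, Selectivity = 72.8%
Y = 71.1 * 72.8 / 100
= 51.7608 %

51.7608 %


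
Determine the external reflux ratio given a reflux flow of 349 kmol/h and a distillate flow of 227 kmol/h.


Reflux ratio definition: R = L / D (liquid returned / distillate withdrawn)
L = 349 kmol/h, D = 227 kmol/h
R = 349 / 227 = 1.537

1.537


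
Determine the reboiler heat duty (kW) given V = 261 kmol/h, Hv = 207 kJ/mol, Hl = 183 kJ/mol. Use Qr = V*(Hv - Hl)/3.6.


Qr = 261 * (207 - 183) / 3.6 = 261 * 24 / 3.6 = 1740

1740 kW


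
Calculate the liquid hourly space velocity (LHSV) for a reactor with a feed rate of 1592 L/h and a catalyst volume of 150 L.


LHSV = volumetric feed rate / catalyst volume
= 1592 L/h / 150 L
= 10.61 h^-1

10.61 h^-1


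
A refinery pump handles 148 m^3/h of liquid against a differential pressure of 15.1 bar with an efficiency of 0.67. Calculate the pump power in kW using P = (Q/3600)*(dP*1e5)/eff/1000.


Q = 148 / 3600 = 0.0411111 m^3/s
P = 0.0411111 * (15.1 * 1e5) / 0.67 / 1000 = 92.65

92.65 kW


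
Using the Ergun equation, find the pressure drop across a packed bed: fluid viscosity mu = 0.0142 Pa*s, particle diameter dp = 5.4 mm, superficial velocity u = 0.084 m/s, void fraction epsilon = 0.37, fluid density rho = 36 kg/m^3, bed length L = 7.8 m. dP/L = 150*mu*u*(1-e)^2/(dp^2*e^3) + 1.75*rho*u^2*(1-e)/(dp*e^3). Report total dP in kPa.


dp = 5.4 mm = 0.0054 m
Viscous term = 150*0.0142*0.084*(1-0.37)^2 / (0.0054^2*0.37^3) = 48078.1
Inertial term = 1.75*36*0.084^2*(1-0.37) / (0.0054*0.37^3) = 1023.86
dP/L = 48078.1 + 1023.86 = 49102 Pa/m
dP = 49102 * 7.8 / 1000 = 383.0 kPa

383.0 kPa


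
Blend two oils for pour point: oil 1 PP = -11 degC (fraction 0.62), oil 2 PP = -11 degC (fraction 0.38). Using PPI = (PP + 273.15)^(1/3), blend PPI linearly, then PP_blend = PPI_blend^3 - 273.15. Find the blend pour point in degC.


PPI_1 = (-11 + 273.15)^(1/3) = 6.400049
PPI_2 = (-11 + 273.15)^(1/3) = 6.400049
PPI_blend = 0.62 * 6.400049 + 0.38 * 6.400049 = 6.400049
PP_blend = 6.400049^3 - 273.15 = 262.15 - 273.15 = -11

-11 degC


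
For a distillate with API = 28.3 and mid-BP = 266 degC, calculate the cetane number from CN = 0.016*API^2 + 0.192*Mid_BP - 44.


CN = 0.016 * 28.3^2 + 0.192 * 266 - 44
CN = 12.81424 + 51.072 - 44 = 19.88624

19.88624


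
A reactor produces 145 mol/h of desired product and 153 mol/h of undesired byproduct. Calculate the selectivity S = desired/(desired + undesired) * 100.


Selectivity = desired / (desired + undesired) * 100
Total products = 145 + 153 = 298 mol/h
S = 145 / 298 * 100
= 0.4866 * 100
= 48.66 %

48.66 %


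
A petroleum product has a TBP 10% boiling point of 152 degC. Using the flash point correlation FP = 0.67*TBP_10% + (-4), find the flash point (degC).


FP = 0.67 * 152 + (-4) = 97.84

97.84 degC


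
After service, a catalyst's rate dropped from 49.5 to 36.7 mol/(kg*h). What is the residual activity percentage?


Activity (%) = (rate_used / rate_fresh) * 100
rate_used = 36.7, rate_fresh = 49.5
= (36.7 / 49.5) * 100
= 0.7414 * 100 = 74.14

74.14 %


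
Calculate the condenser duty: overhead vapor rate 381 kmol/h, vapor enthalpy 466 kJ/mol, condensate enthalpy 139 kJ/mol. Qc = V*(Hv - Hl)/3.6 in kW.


Qc = 381 * (466 - 139) / 3.6 = 381 * 327 / 3.6 = 34610

34610 kW


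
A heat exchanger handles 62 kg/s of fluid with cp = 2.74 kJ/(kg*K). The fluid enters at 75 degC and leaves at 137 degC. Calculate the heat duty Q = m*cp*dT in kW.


Q = m_dot * cp * delta_T
delta_T = 137 - 75 = 62 K
Q = 62 * 2.74 * 62
= 169.88 * 62
= 10532.56 kW

10532.56 kW


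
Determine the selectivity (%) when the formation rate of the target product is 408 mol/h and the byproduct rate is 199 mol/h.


Selectivity = desired / (desired + undesired) * 100
Total products = 408 + 199 = 607 mol/h
S = 408 / 607 * 100
= 0.6722 * 100
= 67.22 %

67.22 %


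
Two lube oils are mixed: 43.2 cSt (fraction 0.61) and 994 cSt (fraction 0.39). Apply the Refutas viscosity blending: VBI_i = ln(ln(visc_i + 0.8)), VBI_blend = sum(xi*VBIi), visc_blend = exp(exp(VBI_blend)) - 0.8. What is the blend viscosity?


Refutas method: VBN_i = 14.534*ln(ln(visc_i + 0.8)) + 10.975, blended linearly by mass fraction; since VBN is linear in VBI_i = ln(ln(visc_i + 0.8)) and the fractions sum to 1, blend VBI directly: visc = exp(exp(VBI_blend)) - 0.8
VBI_1 = ln(ln(43.2 + 0.8)) = 1.33083
VBI_2 = ln(ln(994 + 0.8)) = 1.93189
VBI_blend = 0.61 * 1.33083 + 0.39 * 1.93189 = 1.56524
visc_blend = exp(exp(1.56524)) - 0.8 = 118.8

118.8 cSt


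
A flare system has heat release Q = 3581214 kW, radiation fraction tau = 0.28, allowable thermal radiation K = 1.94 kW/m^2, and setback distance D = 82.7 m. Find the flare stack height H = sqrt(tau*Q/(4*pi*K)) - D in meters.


tau*Q/(4*pi*K) = 0.28 * 3581214 / (4 * pi * 1.94) = 41131.7
sqrt(41131.7) = 202.81
H = 202.81 - 82.7 = 120.1

120.1 m


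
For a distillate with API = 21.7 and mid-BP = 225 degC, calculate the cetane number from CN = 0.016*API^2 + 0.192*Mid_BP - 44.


CN = 0.016 * 21.7^2 + 0.192 * 225 - 44
CN = 7.53424 + 43.2 - 44 = 6.73424

6.73424


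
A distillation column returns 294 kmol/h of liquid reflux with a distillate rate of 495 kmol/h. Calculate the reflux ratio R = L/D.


Reflux ratio definition: R = L / D (liquid returned / distillate withdrawn)
L = 294 kmol/h, D = 495 kmol/h
R = 294 / 495 = 0.5939

0.5939


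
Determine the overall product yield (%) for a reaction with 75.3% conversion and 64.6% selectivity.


Overall yield = conversion (%) * selectivity (%) / 100
Conversion = 75.3%, Selectivity = 64.6%
Y = 75.3 * 64.6 / 100
= 48.6438 %

48.6438 %


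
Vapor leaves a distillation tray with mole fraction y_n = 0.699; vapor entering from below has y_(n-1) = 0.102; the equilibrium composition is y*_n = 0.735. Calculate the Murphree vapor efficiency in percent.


Murphree vapor efficiency: EMV = (y_n - y_(n-1)) / (y*_n - y_(n-1)) * 100
EMV = (0.699 - 0.102) / (0.735 - 0.102) * 100 = 0.597 / 0.633 * 100 = 94.31

94.31 %


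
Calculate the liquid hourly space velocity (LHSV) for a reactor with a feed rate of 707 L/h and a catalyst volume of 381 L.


LHSV = volumetric feed rate / catalyst volume
= 707 L/h / 381 L
= 1.856 h^-1

1.856 h^-1


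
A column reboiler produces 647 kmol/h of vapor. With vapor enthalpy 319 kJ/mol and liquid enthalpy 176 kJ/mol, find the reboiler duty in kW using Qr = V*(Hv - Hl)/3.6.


Qr = 647 * (319 - 176) / 3.6 = 647 * 143 / 3.6 = 25700

25700 kW


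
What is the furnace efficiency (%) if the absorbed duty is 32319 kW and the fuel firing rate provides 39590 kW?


Furnace efficiency = Q_absorbed / Q_fuel * 100
= 32319 / 39590 * 100 = 81.63

81.63 %


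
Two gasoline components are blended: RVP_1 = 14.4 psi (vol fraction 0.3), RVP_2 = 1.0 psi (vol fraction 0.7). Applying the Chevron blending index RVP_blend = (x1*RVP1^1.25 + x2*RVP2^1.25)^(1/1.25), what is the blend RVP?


Chevron index: RVP_blend = (sum xi*RVPi^1.25)^(1/1.25)
RVP^1.25 terms: 0.3 * 14.4^1.25 + 0.7 * 1.0^1.25 = 9.11539
RVP_blend = 9.11539^(1/1.25) = 5.859

5.859 psi


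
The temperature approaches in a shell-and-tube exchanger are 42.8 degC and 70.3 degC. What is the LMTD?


LMTD = (dT1 - dT2) / ln(dT1/dT2)
= (42.8 - 70.3) / ln(42.8 / 70.3) = -27.5 / -0.496234 = 55.42

55.42 degC


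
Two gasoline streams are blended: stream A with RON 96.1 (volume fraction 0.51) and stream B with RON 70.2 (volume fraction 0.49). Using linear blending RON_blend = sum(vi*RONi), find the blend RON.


Linear blending: RON_blend = sum(vi * RONi)
Contribution 1: 0.51 * 96.1 = 49.011
Contribution 2: 0.49 * 70.2 = 34.398
RON_blend = 49.011 + 34.398 = 83.409

83.409


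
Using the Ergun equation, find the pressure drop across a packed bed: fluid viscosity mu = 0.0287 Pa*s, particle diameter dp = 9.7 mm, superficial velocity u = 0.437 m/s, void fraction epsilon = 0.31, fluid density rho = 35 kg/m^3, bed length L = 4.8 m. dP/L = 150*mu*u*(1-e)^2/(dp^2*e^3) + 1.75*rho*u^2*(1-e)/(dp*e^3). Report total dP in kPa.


dp = 9.7 mm = 0.0097 m
Viscous term = 150*0.0287*0.437*(1-0.31)^2 / (0.0097^2*0.31^3) = 319539
Inertial term = 1.75*35*0.437^2*(1-0.31) / (0.0097*0.31^3) = 27929.4
dP/L = 319539 + 27929.4 = 347468 Pa/m
dP = 347468 * 4.8 / 1000 = 1668 kPa

1668 kPa


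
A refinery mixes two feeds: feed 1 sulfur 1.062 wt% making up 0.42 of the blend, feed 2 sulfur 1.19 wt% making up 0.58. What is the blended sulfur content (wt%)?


Linear sulfur blending: S_blend = x1*S1 + x2*S2
Contribution 1: 0.42 * 1.062 = 0.44604 wt%
Contribution 2: 0.58 * 1.19 = 0.6902 wt%
S_blend = 0.44604 + 0.6902 = 1.13624

1.13624 wt%


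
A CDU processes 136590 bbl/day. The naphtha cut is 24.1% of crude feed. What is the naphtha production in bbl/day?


Crude throughput = 136590 bbl/day
Fraction yield = 24.1%
yield = throughput * fraction / 100
yield = 136590 * 24.1 / 100 = 32918.19

32918.19 bbl/day


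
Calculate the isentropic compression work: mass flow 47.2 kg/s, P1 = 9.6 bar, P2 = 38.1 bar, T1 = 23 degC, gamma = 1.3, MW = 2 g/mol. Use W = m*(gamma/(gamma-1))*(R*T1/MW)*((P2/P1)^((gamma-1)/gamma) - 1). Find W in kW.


Isentropic work: W = m*(gamma/(gamma-1))*(R*T1/MW)*((P2/P1)^((gamma-1)/gamma) - 1)
T1 = 23 + 273.15 = 296.15 K
Pressure ratio = 38.1 / 9.6 = 3.96875
Exponent = (1.3 - 1)/1.3 = 0.230769
(P2/P1)^exp - 1 = 3.96875^0.230769 - 1 = 0.374519
W = 47.2 * 1.3 / 0.3 * 8.314 * 296.15 / 2 * 0.374519 = 94300

94300 kW


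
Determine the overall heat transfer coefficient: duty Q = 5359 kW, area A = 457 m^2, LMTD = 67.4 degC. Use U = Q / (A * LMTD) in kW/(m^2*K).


From Q = U*A*LMTD, U = Q / (A * LMTD)
U = 5359 / (457 * 67.4) = 5359 / 30801.8 = 0.1740

0.1740 kW/(m^2*K)


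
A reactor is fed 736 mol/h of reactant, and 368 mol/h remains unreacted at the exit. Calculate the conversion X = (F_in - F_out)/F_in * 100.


X = (F_in - F_out) / F_in * 100
Moles reacted = 736 - 368 = 368
X = 368 / 736 * 100
= 0.5000 * 100
= 50.00 %

50.00 %


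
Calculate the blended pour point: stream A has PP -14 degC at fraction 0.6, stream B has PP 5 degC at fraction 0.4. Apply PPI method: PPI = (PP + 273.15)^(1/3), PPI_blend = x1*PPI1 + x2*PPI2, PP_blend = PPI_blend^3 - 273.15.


PPI_1 = (-14 + 273.15)^(1/3) = 6.375541
PPI_2 = (5 + 273.15)^(1/3) = 6.527693
PPI_blend = 0.6 * 6.375541 + 0.4 * 6.527693 = 6.436402
PP_blend = 6.436402^3 - 273.15 = 266.6426 - 273.15 = -6.51

-6.51 degC


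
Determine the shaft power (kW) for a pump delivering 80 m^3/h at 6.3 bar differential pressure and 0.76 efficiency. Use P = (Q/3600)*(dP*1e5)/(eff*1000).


Q = 80 / 3600 = 0.0222222 m^3/s
P = 0.0222222 * (6.3 * 1e5) / 0.76 / 1000 = 18.42

18.42 kW


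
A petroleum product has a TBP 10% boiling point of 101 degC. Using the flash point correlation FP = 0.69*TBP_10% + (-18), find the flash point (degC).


FP = 0.69 * 101 + (-18) = 51.69

51.69 degC


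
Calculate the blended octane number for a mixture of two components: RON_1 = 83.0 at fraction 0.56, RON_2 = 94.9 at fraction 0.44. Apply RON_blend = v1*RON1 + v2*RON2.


Linear blending: RON_blend = sum(vi * RONi)
Contribution 1: 0.56 * 83.0 = 46.48
Contribution 2: 0.44 * 94.9 = 41.756
RON_blend = 46.48 + 41.756 = 88.236

88.236


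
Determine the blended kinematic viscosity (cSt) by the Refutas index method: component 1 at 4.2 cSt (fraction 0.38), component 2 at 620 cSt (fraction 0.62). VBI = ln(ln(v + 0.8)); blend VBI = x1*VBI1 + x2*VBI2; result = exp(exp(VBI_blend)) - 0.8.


Refutas method: VBN_i = 14.534*ln(ln(visc_i + 0.8)) + 10.975, blended linearly by mass fraction; since VBN is linear in VBI_i = ln(ln(visc_i + 0.8)) and the fractions sum to 1, blend VBI directly: visc = exp(exp(VBI_blend)) - 0.8
VBI_1 = ln(ln(4.2 + 0.8)) = 0.475885
VBI_2 = ln(ln(620 + 0.8)) = 1.86113
VBI_blend = 0.38 * 0.475885 + 0.62 * 1.86113 = 1.33474
visc_blend = exp(exp(1.33474)) - 0.8 = 43.86

43.86 cSt


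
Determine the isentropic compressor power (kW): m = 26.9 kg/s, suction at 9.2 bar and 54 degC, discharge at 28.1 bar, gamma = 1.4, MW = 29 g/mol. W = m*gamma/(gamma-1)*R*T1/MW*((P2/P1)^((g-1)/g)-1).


Isentropic work: W = m*(gamma/(gamma-1))*(R*T1/MW)*((P2/P1)^((gamma-1)/gamma) - 1)
T1 = 54 + 273.15 = 327.15 K
Pressure ratio = 28.1 / 9.2 = 3.05435
Exponent = (1.4 - 1)/1.4 = 0.285714
(P2/P1)^exp - 1 = 3.05435^0.285714 - 1 = 0.375777
W = 26.9 * 1.4 / 0.4 * 8.314 * 327.15 / 29 * 0.375777 = 3318

3318 kW


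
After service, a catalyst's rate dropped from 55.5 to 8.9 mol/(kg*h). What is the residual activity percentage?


Activity (%) = (rate_used / rate_fresh) * 100
rate_used = 8.9, rate_fresh = 55.5
= (8.9 / 55.5) * 100
= 0.1604 * 100 = 16.04

16.04 %


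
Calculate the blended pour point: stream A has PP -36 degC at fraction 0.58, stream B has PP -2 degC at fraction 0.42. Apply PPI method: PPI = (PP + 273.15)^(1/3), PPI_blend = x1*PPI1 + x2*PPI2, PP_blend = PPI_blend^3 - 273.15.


PPI_1 = (-36 + 273.15)^(1/3) = 6.189768
PPI_2 = (-2 + 273.15)^(1/3) = 6.472467
PPI_blend = 0.58 * 6.189768 + 0.42 * 6.472467 = 6.308502
PP_blend = 6.308502^3 - 273.15 = 251.0607 - 273.15 = -22.09

-22.09 degC


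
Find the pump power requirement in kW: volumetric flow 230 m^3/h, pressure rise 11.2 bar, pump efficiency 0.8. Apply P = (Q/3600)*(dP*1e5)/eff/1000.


Q = 230 / 3600 = 0.0638889 m^3/s
P = 0.0638889 * (11.2 * 1e5) / 0.8 / 1000 = 89.44

89.44 kW


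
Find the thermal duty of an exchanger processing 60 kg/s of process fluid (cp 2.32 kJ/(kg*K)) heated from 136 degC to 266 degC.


Q = m_dot * cp * delta_T
delta_T = 266 - 136 = 130 K
Q = 60 * 2.32 * 130
= 139.2 * 130
= 18096 kW

18096 kW


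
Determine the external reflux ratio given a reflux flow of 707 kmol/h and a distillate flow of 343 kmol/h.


Reflux ratio definition: R = L / D (liquid returned / distillate withdrawn)
L = 707 kmol/h, D = 343 kmol/h
R = 707 / 343 = 2.061

2.061


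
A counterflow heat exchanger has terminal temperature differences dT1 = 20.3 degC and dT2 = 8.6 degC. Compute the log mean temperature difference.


LMTD = (dT1 - dT2) / ln(dT1/dT2)
= (20.3 - 8.6) / ln(20.3 / 8.6) = 11.7 / 0.858859 = 13.62

13.62 degC


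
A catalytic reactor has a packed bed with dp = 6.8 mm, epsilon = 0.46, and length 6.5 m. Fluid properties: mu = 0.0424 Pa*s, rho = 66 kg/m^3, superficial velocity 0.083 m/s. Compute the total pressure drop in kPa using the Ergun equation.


dp = 6.8 mm = 0.0068 m
Viscous term = 150*0.0424*0.083*(1-0.46)^2 / (0.0068^2*0.46^3) = 34200.4
Inertial term = 1.75*66*0.083^2*(1-0.46) / (0.0068*0.46^3) = 649.157
dP/L = 34200.4 + 649.157 = 34849.6 Pa/m
dP = 34849.6 * 6.5 / 1000 = 226.5 kPa

226.5 kPa


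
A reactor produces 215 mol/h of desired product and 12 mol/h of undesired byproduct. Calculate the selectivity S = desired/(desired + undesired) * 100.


Selectivity = desired / (desired + undesired) * 100
Total products = 215 + 12 = 227 mol/h
S = 215 / 227 * 100
= 0.9471 * 100
= 94.71 %

94.71 %


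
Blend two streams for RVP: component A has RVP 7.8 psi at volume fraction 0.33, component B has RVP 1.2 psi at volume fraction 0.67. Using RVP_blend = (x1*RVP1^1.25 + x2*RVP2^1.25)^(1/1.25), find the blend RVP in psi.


Chevron index: RVP_blend = (sum xi*RVPi^1.25)^(1/1.25)
RVP^1.25 terms: 0.33 * 7.8^1.25 + 0.67 * 1.2^1.25 = 5.14312
RVP_blend = 5.14312^(1/1.25) = 3.707

3.707 psi


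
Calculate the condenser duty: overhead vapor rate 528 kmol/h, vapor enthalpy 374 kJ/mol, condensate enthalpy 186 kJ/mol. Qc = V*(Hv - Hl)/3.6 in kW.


Qc = 528 * (374 - 186) / 3.6 = 528 * 188 / 3.6 = 27570

27570 kW


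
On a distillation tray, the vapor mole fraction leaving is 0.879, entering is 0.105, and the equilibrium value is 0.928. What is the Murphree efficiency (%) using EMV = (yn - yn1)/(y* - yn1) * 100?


Murphree vapor efficiency: EMV = (y_n - y_(n-1)) / (y*_n - y_(n-1)) * 100
EMV = (0.879 - 0.105) / (0.928 - 0.105) * 100 = 0.774 / 0.823 * 100 = 94.05

94.05 %


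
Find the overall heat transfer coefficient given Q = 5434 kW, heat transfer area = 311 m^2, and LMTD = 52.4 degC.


From Q = U*A*LMTD, U = Q / (A * LMTD)
U = 5434 / (311 * 52.4) = 5434 / 16296.4 = 0.3334

0.3334 kW/(m^2*K)


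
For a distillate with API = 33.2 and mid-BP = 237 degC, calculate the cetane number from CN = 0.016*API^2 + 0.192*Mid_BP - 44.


CN = 0.016 * 33.2^2 + 0.192 * 237 - 44
CN = 17.63584 + 45.504 - 44 = 19.13984

19.13984


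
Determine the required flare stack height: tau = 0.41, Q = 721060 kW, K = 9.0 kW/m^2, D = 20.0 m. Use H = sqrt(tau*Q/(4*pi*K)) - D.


tau*Q/(4*pi*K) = 0.41 * 721060 / (4 * pi * 9.0) = 2613.98
sqrt(2613.98) = 51.1271
H = 51.1271 - 20.0 = 31.13

31.13 m


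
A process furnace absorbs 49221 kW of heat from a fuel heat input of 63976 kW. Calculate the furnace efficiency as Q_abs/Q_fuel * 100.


Furnace efficiency = Q_absorbed / Q_fuel * 100
= 49221 / 63976 * 100 = 76.94

76.94 %


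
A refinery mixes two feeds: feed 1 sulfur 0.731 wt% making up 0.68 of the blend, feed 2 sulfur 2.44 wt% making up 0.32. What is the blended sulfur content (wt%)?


Linear sulfur blending: S_blend = x1*S1 + x2*S2
Contribution 1: 0.68 * 0.731 = 0.49708 wt%
Contribution 2: 0.32 * 2.44 = 0.7808 wt%
S_blend = 0.49708 + 0.7808 = 1.27788

1.27788 wt%


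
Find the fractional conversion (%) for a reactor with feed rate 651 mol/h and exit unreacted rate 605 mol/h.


X = (F_in - F_out) / F_in * 100
Moles reacted = 651 - 605 = 46
X = 46 / 651 * 100
= 0.07066 * 100
= 7.066 %

7.066 %


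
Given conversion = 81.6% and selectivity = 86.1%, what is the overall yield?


Overall yield = conversion (%) * selectivity (%) / 100
Conversion = 81.6%, Selectivity = 86.1%
Y = 81.6 * 86.1 / 100
= 70.2576 %

70.2576 %


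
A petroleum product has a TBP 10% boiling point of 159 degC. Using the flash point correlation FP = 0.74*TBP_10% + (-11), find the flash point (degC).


FP = 0.74 * 159 + (-11) = 106.66

106.66 degC


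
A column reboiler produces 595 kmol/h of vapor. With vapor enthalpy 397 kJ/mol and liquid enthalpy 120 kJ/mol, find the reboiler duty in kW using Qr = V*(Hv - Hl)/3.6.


Qr = 595 * (397 - 120) / 3.6 = 595 * 277 / 3.6 = 45780

45780 kW


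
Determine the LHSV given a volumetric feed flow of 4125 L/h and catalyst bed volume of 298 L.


LHSV = volumetric feed rate / catalyst volume
= 4125 L/h / 298 L
= 13.84 h^-1

13.84 h^-1


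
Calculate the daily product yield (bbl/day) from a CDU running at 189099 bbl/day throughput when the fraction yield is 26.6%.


Crude throughput = 189099 bbl/day
Fraction yield = 26.6%
yield = throughput * fraction / 100
yield = 189099 * 26.6 / 100 = 50300.334

50300.334 bbl/day


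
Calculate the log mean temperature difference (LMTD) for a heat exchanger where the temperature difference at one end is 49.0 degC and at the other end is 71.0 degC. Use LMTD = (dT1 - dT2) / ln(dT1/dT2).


LMTD = (dT1 - dT2) / ln(dT1/dT2)
= (49.0 - 71.0) / ln(49.0 / 71.0) = -22 / -0.37086 = 59.32

59.32 degC


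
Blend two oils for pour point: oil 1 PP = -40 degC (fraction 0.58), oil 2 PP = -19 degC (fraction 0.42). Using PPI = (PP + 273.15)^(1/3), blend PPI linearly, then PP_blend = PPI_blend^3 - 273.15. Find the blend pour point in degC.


PPI_1 = (-40 + 273.15)^(1/3) = 6.15477
PPI_2 = (-19 + 273.15)^(1/3) = 6.334272
PPI_blend = 0.58 * 6.15477 + 0.42 * 6.334272 = 6.230161
PP_blend = 6.230161^3 - 273.15 = 241.8231 - 273.15 = -31.33

-31.33 degC


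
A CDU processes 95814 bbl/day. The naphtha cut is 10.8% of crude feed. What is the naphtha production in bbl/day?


Crude throughput = 95814 bbl/day
Fraction yield = 10.8%
yield = throughput * fraction / 100
yield = 95814 * 10.8 / 100 = 10347.912

10347.912 bbl/day


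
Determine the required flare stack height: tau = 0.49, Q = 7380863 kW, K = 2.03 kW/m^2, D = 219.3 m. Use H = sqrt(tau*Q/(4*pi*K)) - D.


tau*Q/(4*pi*K) = 0.49 * 7380863 / (4 * pi * 2.03) = 141774
sqrt(141774) = 376.529
H = 376.529 - 219.3 = 157.2

157.2 m


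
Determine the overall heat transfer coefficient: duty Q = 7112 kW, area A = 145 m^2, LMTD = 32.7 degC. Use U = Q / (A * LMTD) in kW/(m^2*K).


From Q = U*A*LMTD, U = Q / (A * LMTD)
U = 7112 / (145 * 32.7) = 7112 / 4741.5 = 1.500

1.500 kW/(m^2*K)


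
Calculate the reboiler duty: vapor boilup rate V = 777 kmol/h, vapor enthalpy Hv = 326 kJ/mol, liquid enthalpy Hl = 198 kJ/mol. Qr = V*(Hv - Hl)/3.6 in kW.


Qr = 777 * (326 - 198) / 3.6 = 777 * 128 / 3.6 = 27630

27630 kW


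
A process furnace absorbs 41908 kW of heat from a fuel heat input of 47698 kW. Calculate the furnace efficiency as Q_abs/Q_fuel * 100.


Furnace efficiency = Q_absorbed / Q_fuel * 100
= 41908 / 47698 * 100 = 87.86

87.86 %


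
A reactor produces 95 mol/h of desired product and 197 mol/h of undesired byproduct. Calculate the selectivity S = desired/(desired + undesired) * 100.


Selectivity = desired / (desired + undesired) * 100
Total products = 95 + 197 = 292 mol/h
S = 95 / 292 * 100
= 0.3253 * 100
= 32.53 %

32.53 %


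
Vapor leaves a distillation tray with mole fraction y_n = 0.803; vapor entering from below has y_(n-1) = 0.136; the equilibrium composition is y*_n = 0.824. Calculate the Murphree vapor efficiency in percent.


Murphree vapor efficiency: EMV = (y_n - y_(n-1)) / (y*_n - y_(n-1)) * 100
EMV = (0.803 - 0.136) / (0.824 - 0.136) * 100 = 0.667 / 0.688 * 100 = 96.95

96.95 %


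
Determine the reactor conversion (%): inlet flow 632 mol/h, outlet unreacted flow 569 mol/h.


X = (F_in - F_out) / F_in * 100
Moles reacted = 632 - 569 = 63
X = 63 / 632 * 100
= 0.09968 * 100
= 9.968 %

9.968 %


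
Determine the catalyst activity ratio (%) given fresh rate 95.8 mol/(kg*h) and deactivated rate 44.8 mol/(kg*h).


Activity (%) = (rate_used / rate_fresh) * 100
rate_used = 44.8, rate_fresh = 95.8
= (44.8 / 95.8) * 100
= 0.4676 * 100 = 46.76

46.76 %


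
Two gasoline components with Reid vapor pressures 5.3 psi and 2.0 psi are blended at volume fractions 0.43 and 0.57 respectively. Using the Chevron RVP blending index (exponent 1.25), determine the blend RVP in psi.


Chevron index: RVP_blend = (sum xi*RVPi^1.25)^(1/1.25)
RVP^1.25 terms: 0.43 * 5.3^1.25 + 0.57 * 2.0^1.25 = 4.8136
RVP_blend = 4.8136^(1/1.25) = 3.515

3.515 psi


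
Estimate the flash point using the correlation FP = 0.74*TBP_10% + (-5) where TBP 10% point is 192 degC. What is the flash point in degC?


FP = 0.74 * 192 + (-5) = 137.08

137.08 degC


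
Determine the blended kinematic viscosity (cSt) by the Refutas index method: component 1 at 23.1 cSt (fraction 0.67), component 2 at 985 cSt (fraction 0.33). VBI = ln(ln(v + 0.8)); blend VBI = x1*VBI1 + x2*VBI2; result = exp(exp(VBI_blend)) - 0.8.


Refutas method: VBN_i = 14.534*ln(ln(visc_i + 0.8)) + 10.975, blended linearly by mass fraction; since VBN is linear in VBI_i = ln(ln(visc_i + 0.8)) and the fractions sum to 1, blend VBI directly: visc = exp(exp(VBI_blend)) - 0.8
VBI_1 = ln(ln(23.1 + 0.8)) = 1.15495
VBI_2 = ln(ln(985 + 0.8)) = 1.93057
VBI_blend = 0.67 * 1.15495 + 0.33 * 1.93057 = 1.4109
visc_blend = exp(exp(1.4109)) - 0.8 = 59.52

59.52 cSt


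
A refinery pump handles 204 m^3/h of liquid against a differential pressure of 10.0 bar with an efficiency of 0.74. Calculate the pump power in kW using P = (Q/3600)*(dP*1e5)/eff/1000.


Q = 204 / 3600 = 0.0566667 m^3/s
P = 0.0566667 * (10.0 * 1e5) / 0.74 / 1000 = 76.58

76.58 kW


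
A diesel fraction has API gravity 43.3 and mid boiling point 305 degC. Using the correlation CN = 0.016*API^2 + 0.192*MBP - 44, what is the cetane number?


CN = 0.016 * 43.3^2 + 0.192 * 305 - 44
CN = 29.99824 + 58.56 - 44 = 44.55824

44.55824


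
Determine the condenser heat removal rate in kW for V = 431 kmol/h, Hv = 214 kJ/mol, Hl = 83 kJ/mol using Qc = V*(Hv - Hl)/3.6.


Qc = 431 * (214 - 83) / 3.6 = 431 * 131 / 3.6 = 15680

15680 kW


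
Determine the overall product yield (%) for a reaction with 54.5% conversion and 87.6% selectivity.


Overall yield = conversion (%) * selectivity (%) / 100
Conversion = 54.5%, Selectivity = 87.6%
Y = 54.5 * 87.6 / 100
= 47.742 %

47.742 %


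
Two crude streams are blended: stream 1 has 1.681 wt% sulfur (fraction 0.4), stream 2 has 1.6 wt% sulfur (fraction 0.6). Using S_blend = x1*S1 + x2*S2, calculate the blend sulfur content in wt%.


Linear sulfur blending: S_blend = x1*S1 + x2*S2
Contribution 1: 0.4 * 1.681 = 0.6724 wt%
Contribution 2: 0.6 * 1.6 = 0.96 wt%
S_blend = 0.6724 + 0.96 = 1.6324

1.6324 wt%


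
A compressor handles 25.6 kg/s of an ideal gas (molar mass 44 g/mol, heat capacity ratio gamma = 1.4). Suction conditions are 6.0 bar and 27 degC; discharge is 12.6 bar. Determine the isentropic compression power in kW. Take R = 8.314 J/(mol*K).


Isentropic work: W = m*(gamma/(gamma-1))*(R*T1/MW)*((P2/P1)^((gamma-1)/gamma) - 1)
T1 = 27 + 273.15 = 300.15 K
Pressure ratio = 12.6 / 6.0 = 2.1
Exponent = (1.4 - 1)/1.4 = 0.285714
(P2/P1)^exp - 1 = 2.1^0.285714 - 1 = 0.236125
W = 25.6 * 1.4 / 0.4 * 8.314 * 300.15 / 44 * 0.236125 = 1200

1200 kW


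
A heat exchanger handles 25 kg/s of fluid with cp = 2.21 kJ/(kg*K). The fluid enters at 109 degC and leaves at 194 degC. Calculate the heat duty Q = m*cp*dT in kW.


Q = m_dot * cp * delta_T
delta_T = 194 - 109 = 85 K
Q = 25 * 2.21 * 85
= 55.25 * 85
= 4696.25 kW

4696.25 kW


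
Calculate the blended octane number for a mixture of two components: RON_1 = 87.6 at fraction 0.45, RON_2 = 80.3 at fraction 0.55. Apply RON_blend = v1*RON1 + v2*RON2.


Linear blending: RON_blend = sum(vi * RONi)
Contribution 1: 0.45 * 87.6 = 39.42
Contribution 2: 0.55 * 80.3 = 44.165
RON_blend = 39.42 + 44.165 = 83.585

83.585


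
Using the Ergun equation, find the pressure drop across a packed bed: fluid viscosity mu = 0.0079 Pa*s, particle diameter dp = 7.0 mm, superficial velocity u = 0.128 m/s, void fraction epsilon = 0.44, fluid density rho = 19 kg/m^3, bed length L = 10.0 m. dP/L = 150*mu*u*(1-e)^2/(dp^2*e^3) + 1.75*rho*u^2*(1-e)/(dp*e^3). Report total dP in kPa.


dp = 7.0 mm = 0.007 m
Viscous term = 150*0.0079*0.128*(1-0.44)^2 / (0.007^2*0.44^3) = 11395.9
Inertial term = 1.75*19*0.128^2*(1-0.44) / (0.007*0.44^3) = 511.615
dP/L = 11395.9 + 511.615 = 11907.5 Pa/m
dP = 11907.5 * 10.0 / 1000 = 119.1 kPa

119.1 kPa


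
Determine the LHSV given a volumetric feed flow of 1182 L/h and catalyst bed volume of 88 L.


LHSV = volumetric feed rate / catalyst volume
= 1182 L/h / 88 L
= 13.43 h^-1

13.43 h^-1


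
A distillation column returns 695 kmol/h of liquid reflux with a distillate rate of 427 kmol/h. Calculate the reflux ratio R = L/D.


Reflux ratio definition: R = L / D (liquid returned / distillate withdrawn)
L = 695 kmol/h, D = 427 kmol/h
R = 695 / 427 = 1.628

1.628


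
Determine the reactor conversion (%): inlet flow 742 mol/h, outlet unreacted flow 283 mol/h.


X = (F_in - F_out) / F_in * 100
Moles reacted = 742 - 283 = 459
X = 459 / 742 * 100
= 0.6186 * 100
= 61.86 %

61.86 %


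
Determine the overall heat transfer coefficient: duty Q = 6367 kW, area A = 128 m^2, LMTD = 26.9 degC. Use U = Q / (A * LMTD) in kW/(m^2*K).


From Q = U*A*LMTD, U = Q / (A * LMTD)
U = 6367 / (128 * 26.9) = 6367 / 3443.2 = 1.849

1.849 kW/(m^2*K)


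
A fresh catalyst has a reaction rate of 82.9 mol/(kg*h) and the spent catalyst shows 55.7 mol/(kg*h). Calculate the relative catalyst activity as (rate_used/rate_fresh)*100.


Activity (%) = (rate_used / rate_fresh) * 100
rate_used = 55.7, rate_fresh = 82.9
= (55.7 / 82.9) * 100
= 0.6719 * 100 = 67.19

67.19 %


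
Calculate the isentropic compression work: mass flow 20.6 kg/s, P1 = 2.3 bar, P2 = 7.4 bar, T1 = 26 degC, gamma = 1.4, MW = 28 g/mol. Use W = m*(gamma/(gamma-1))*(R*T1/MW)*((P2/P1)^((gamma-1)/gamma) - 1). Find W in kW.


Isentropic work: W = m*(gamma/(gamma-1))*(R*T1/MW)*((P2/P1)^((gamma-1)/gamma) - 1)
T1 = 26 + 273.15 = 299.15 K
Pressure ratio = 7.4 / 2.3 = 3.21739
Exponent = (1.4 - 1)/1.4 = 0.285714
(P2/P1)^exp - 1 = 3.21739^0.285714 - 1 = 0.396371
W = 20.6 * 1.4 / 0.4 * 8.314 * 299.15 / 28 * 0.396371 = 2539

2539 kW


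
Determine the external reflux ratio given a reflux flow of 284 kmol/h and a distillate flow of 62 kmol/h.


Reflux ratio definition: R = L / D (liquid returned / distillate withdrawn)
L = 284 kmol/h, D = 62 kmol/h
R = 284 / 62 = 4.581

4.581


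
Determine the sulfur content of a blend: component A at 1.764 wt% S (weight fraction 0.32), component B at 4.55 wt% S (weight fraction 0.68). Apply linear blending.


Linear sulfur blending: S_blend = x1*S1 + x2*S2
Contribution 1: 0.32 * 1.764 = 0.56448 wt%
Contribution 2: 0.68 * 4.55 = 3.094 wt%
S_blend = 0.56448 + 3.094 = 3.65848

3.65848 wt%


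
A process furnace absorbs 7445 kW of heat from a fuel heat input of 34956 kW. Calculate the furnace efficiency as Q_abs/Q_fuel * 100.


Furnace efficiency = Q_absorbed / Q_fuel * 100
= 7445 / 34956 * 100 = 21.30

21.30 %


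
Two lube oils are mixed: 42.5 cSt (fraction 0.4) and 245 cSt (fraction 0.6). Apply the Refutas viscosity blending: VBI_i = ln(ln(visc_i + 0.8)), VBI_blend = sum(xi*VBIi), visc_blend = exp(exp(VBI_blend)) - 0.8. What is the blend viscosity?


Refutas method: VBN_i = 14.534*ln(ln(visc_i + 0.8)) + 10.975, blended linearly by mass fraction; since VBN is linear in VBI_i = ln(ln(visc_i + 0.8)) and the fractions sum to 1, blend VBI directly: visc = exp(exp(VBI_blend)) - 0.8
VBI_1 = ln(ln(42.5 + 0.8)) = 1.32658
VBI_2 = ln(ln(245 + 0.8)) = 1.70557
VBI_blend = 0.4 * 1.32658 + 0.6 * 1.70557 = 1.55397
visc_blend = exp(exp(1.55397)) - 0.8 = 112.5

112.5 cSt


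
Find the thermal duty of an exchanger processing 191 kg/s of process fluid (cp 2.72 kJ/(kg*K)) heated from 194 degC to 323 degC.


Q = m_dot * cp * delta_T
delta_T = 323 - 194 = 129 K
Q = 191 * 2.72 * 129
= 519.52 * 129
= 67018.08 kW

67018.08 kW


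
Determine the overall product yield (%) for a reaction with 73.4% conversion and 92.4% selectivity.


Overall yield = conversion (%) * selectivity (%) / 100
Conversion = 73.4%, Selectivity = 92.4%
Y = 73.4 * 92.4 / 100
= 67.8216 %

67.8216 %


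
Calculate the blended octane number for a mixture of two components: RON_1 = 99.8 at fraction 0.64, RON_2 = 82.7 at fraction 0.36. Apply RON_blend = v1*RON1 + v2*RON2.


Linear blending: RON_blend = sum(vi * RONi)
Contribution 1: 0.64 * 99.8 = 63.872
Contribution 2: 0.36 * 82.7 = 29.772
RON_blend = 63.872 + 29.772 = 93.644

93.644


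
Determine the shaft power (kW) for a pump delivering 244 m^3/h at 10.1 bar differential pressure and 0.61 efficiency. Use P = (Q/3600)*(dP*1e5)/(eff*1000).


Q = 244 / 3600 = 0.0677778 m^3/s
P = 0.0677778 * (10.1 * 1e5) / 0.61 / 1000 = 112.2

112.2 kW


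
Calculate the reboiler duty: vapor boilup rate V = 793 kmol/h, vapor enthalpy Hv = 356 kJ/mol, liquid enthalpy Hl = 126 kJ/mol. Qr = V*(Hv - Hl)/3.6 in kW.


Qr = 793 * (356 - 126) / 3.6 = 793 * 230 / 3.6 = 50660

50660 kW


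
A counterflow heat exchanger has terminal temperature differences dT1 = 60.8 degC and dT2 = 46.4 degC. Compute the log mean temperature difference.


LMTD = (dT1 - dT2) / ln(dT1/dT2)
= (60.8 - 46.4) / ln(60.8 / 46.4) = 14.4 / 0.27029 = 53.28

53.28 degC


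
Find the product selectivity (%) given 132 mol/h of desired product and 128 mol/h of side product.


Selectivity = desired / (desired + undesired) * 100
Total products = 132 + 128 = 260 mol/h
S = 132 / 260 * 100
= 0.5077 * 100
= 50.77 %

50.77 %


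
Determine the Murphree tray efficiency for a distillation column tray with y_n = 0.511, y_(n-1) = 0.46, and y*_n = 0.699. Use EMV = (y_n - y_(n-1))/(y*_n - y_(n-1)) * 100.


Murphree vapor efficiency: EMV = (y_n - y_(n-1)) / (y*_n - y_(n-1)) * 100
EMV = (0.511 - 0.46) / (0.699 - 0.46) * 100 = 0.051 / 0.239 * 100 = 21.34

21.34 %


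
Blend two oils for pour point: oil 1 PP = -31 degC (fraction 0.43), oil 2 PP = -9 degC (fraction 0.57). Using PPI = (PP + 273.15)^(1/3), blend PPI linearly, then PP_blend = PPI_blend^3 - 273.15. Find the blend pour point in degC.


PPI_1 = (-31 + 273.15)^(1/3) = 6.232967
PPI_2 = (-9 + 273.15)^(1/3) = 6.416283
PPI_blend = 0.43 * 6.232967 + 0.57 * 6.416283 = 6.337457
PP_blend = 6.337457^3 - 273.15 = 254.5336 - 273.15 = -18.62

-18.62 degC


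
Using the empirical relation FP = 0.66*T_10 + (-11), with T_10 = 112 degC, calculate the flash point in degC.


FP = 0.66 * 112 + (-11) = 62.92

62.92 degC


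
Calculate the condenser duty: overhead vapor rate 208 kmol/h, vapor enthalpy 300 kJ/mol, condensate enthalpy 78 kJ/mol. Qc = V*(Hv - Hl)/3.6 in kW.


Qc = 208 * (300 - 78) / 3.6 = 208 * 222 / 3.6 = 12830

12830 kW


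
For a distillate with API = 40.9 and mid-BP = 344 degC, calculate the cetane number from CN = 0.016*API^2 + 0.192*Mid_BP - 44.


CN = 0.016 * 40.9^2 + 0.192 * 344 - 44
CN = 26.76496 + 66.048 - 44 = 48.81296

48.81296


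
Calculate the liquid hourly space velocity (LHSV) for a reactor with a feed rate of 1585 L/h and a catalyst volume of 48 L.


LHSV = volumetric feed rate / catalyst volume
= 1585 L/h / 48 L
= 33.02 h^-1

33.02 h^-1


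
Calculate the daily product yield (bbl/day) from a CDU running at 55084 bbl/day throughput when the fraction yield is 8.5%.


Crude throughput = 55084 bbl/day
Fraction yield = 8.5%
yield = throughput * fraction / 100
yield = 55084 * 8.5 / 100 = 4682.14

4682.14 bbl/day


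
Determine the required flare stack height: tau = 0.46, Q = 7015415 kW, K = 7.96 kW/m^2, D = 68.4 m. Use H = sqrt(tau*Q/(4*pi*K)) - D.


tau*Q/(4*pi*K) = 0.46 * 7015415 / (4 * pi * 7.96) = 32261.8
sqrt(32261.8) = 179.616
H = 179.616 - 68.4 = 111.2

111.2 m


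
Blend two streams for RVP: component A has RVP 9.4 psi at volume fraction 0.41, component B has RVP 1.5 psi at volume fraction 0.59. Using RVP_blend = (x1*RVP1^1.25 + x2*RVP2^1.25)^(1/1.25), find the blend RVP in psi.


Chevron index: RVP_blend = (sum xi*RVPi^1.25)^(1/1.25)
RVP^1.25 terms: 0.41 * 9.4^1.25 + 0.59 * 1.5^1.25 = 7.7277
RVP_blend = 7.7277^(1/1.25) = 5.134

5.134 psi


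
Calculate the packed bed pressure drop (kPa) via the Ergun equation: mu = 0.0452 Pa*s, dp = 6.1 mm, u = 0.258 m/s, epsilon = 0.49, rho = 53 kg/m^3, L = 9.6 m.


dp = 6.1 mm = 0.0061 m
Viscous term = 150*0.0452*0.258*(1-0.49)^2 / (0.0061^2*0.49^3) = 103930
Inertial term = 1.75*53*0.258^2*(1-0.49) / (0.0061*0.49^3) = 4387.38
dP/L = 103930 + 4387.38 = 108317 Pa/m
dP = 108317 * 9.6 / 1000 = 1040 kPa

1040 kPa


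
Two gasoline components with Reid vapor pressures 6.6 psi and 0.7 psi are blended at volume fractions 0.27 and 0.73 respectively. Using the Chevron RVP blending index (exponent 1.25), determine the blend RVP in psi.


Chevron index: RVP_blend = (sum xi*RVPi^1.25)^(1/1.25)
RVP^1.25 terms: 0.27 * 6.6^1.25 + 0.73 * 0.7^1.25 = 3.32364
RVP_blend = 3.32364^(1/1.25) = 2.614

2.614 psi
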